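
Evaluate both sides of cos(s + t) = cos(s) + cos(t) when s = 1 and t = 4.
LHS = cos(1 + 4) = cos(5) ≈ 0.2837
RHS = cos(1) + cos(4) ≈ -0.1133

LHS ≠ RHS (they differ by about 0.397), so the equation does not hold here.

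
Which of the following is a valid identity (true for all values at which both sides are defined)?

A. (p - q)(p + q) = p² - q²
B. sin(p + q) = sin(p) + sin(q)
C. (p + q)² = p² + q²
A: holds — e.g. at (1, 2), both sides equal -3.
B: fails at (3, 4) — LHS = sin(7) ≈ 0.657, RHS = sin(4) + sin(3) ≈ -0.6157.
C: fails at (3, 7) — LHS = 100, RHS = 58.

Answer: A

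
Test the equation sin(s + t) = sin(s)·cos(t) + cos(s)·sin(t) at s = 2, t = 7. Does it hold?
Holds

Substituting s = 2, t = 7:

LHS = sin(2 + 7) = sin(9) ≈ 0.4121
RHS = sin(2)·cos(7) + cos(2)·sin(7) = sin(7)·cos(2) + sin(2)·cos(7) ≈ 0.4121

LHS = RHS, so the equation holds at this point.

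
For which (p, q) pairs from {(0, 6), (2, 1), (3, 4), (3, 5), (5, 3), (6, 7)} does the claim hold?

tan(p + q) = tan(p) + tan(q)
(0, 6)

Testing each pair:
(0, 6): LHS = tan(6) ≈ -0.291, RHS = tan(6) ≈ -0.291 → holds
(2, 1): LHS = tan(3) ≈ -0.1425, RHS = tan(2) + tan(1) ≈ -0.6276 → fails
(3, 4): LHS = tan(7) ≈ 0.8714, RHS = tan(3) + tan(4) ≈ 1.015 → fails
(3, 5): LHS = tan(8) ≈ -6.8, RHS = tan(5) + tan(3) ≈ -3.523 → fails
(5, 3): LHS = tan(8) ≈ -6.8, RHS = tan(5) + tan(3) ≈ -3.523 → fails
(6, 7): LHS = tan(13) ≈ 0.463, RHS = tan(6) + tan(7) ≈ 0.5804 → fails

1 of 6 pairs satisfies the claim.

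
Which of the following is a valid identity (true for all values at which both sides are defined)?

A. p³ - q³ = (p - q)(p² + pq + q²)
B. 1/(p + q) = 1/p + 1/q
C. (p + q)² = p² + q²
A: holds — e.g. at (0, 1), both sides equal -1.
B: fails at (1, 3) — LHS = 1/4, RHS = 4/3.
C: fails at (5, 5) — LHS = 100, RHS = 50.

Answer: A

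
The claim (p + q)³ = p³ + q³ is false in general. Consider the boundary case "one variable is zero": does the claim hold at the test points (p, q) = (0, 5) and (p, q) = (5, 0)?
Yes, holds at both test points

At (0, 5): LHS = 125, RHS = 125 → equal
At (5, 0): LHS = 125, RHS = 125 → equal

So the claim does hold at both of these boundary points, even though it is not an identity.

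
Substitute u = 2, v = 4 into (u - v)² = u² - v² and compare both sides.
LHS = (2 - 4)² = 4
RHS = 2² - 4² = -12

LHS ≠ RHS, so the equation does not hold here.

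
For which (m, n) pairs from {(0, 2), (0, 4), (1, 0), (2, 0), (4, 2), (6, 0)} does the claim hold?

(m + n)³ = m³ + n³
Testing each pair:
(0, 2): LHS = 8, RHS = 8 → holds
(0, 4): LHS = 64, RHS = 64 → holds
(1, 0): LHS = 1, RHS = 1 → holds
(2, 0): LHS = 8, RHS = 8 → holds
(4, 2): LHS = 216, RHS = 72 → fails
(6, 0): LHS = 216, RHS = 216 → holds

5 of 6 pairs satisfy the claim.

Answer: (0, 2), (0, 4), (1, 0), (2, 0), (6, 0)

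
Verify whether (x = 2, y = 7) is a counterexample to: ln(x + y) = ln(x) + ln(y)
Substituting x = 2, y = 7:
LHS = ln(2 + 7) = ln(9) ≈ 2.197
RHS = ln(2) + ln(7) ≈ 2.639

Since LHS ≠ RHS, this pair disproves the claim.

Answer: Yes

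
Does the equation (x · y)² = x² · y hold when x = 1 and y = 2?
Substituting x = 1, y = 2:

LHS = (1 · 2)² = 4
RHS = 1² · 2 = 2

LHS ≠ RHS, so the equation does not hold at this point.

Answer: Fails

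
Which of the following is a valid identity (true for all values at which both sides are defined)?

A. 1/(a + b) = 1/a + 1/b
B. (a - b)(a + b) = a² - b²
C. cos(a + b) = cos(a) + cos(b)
B

A: fails at (2, 3) — LHS = 1/5, RHS = 5/6.
B: holds — e.g. at (1, 3), both sides equal -8.
C: fails at (6, 7) — LHS = cos(13) ≈ 0.9074, RHS = cos(7) + cos(6) ≈ 1.714.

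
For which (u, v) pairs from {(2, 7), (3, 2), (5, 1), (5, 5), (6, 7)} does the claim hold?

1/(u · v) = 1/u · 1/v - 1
Testing each pair:
(2, 7): LHS = 1/14, RHS = -13/14 → fails
(3, 2): LHS = 1/6, RHS = -5/6 → fails
(5, 1): LHS = 1/5, RHS = -4/5 → fails
(5, 5): LHS = 1/25, RHS = -24/25 → fails
(6, 7): LHS = 1/42, RHS = -41/42 → fails

No pair satisfies the claim.

Answer: None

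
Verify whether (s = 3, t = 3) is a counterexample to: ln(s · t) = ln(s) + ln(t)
No

Substituting s = 3, t = 3:
LHS = ln(3 · 3) = ln(9) ≈ 2.197
RHS = ln(3) + ln(3) = 2·ln(3) ≈ 2.197

The sides agree, so this pair does not disprove the claim.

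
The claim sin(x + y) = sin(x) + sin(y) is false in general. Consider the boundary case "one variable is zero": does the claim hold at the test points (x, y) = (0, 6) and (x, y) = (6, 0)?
Yes, holds at both test points

At (0, 6): LHS = sin(6) ≈ -0.2794, RHS = sin(6) ≈ -0.2794 → equal
At (6, 0): LHS = sin(6) ≈ -0.2794, RHS = sin(6) ≈ -0.2794 → equal

So the claim does hold at both of these boundary points, even though it is not an identity.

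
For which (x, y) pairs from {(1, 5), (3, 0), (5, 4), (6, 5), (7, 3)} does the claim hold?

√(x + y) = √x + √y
(3, 0)

Testing each pair:
(1, 5): LHS = √(6) ≈ 2.449, RHS = 1 + √(5) ≈ 3.236 → fails
(3, 0): LHS = √(3) ≈ 1.732, RHS = √(3) ≈ 1.732 → holds
(5, 4): LHS = 3, RHS = 2 + √(5) ≈ 4.236 → fails
(6, 5): LHS = √(11) ≈ 3.317, RHS = √(5) + √(6) ≈ 4.686 → fails
(7, 3): LHS = √(10) ≈ 3.162, RHS = √(3) + √(7) ≈ 4.378 → fails

1 of 5 pairs satisfies the claim.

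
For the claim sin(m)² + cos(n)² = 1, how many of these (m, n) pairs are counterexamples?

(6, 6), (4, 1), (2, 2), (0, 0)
Testing each pair:
(6, 6): LHS = sin(6)² + cos(6)² = 1, RHS = 1 → satisfies claim
(4, 1): LHS = cos(1)² + sin(4)² ≈ 0.8647, RHS = 1 → counterexample
(2, 2): LHS = cos(2)² + sin(2)² = 1, RHS = 1 → satisfies claim
(0, 0): LHS = 1, RHS = 1 → satisfies claim

That makes 1 counterexample.

Answer: 1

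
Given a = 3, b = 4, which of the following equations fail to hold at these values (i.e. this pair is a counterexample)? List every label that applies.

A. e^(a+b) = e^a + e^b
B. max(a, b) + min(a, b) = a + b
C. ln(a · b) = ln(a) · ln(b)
Evaluating each claim at the given values:
A. LHS = e^7 ≈ 1097, RHS = e^3 + e^4 ≈ 74.68 → fails here (LHS ≠ RHS)
B. LHS = 7, RHS = 7 → holds here (LHS = RHS)
C. LHS = ln(12) ≈ 2.485, RHS = ln(3)·ln(4) ≈ 1.523 → fails here (LHS ≠ RHS)

Answer: A, C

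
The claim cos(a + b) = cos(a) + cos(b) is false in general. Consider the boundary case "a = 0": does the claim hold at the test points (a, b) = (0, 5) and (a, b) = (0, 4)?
No, fails at both test points

At (0, 5): LHS = cos(5) ≈ 0.2837 ≠ RHS = cos(5) + 1 ≈ 1.284
At (0, 4): LHS = cos(4) ≈ -0.6536 ≠ RHS = cos(4) + 1 ≈ 0.3464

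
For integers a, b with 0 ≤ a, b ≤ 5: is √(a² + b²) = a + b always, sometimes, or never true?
It holds at (a, b) = (3, 0) (both sides equal 3), but fails at (a, b) = (4, 4) (LHS = 4·√(2) ≈ 5.657, RHS = 8).

Answer: Sometimes true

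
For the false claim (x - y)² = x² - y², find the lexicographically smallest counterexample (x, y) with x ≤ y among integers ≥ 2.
At (2, 2): both sides equal 0, so it holds there.

Substituting (2, 3) into the claim:
LHS = (2 - 3)² = 1
RHS = 2² - 3² = -5

Since LHS ≠ RHS, this pair disproves the claim, and no lexicographically smaller pair (x ≤ y, integers ≥ 2) does.

For instance (2, 9) is also a counterexample (LHS = 49, RHS = -77), but it's lexicographically larger.

Answer: (x, y) = (2, 3)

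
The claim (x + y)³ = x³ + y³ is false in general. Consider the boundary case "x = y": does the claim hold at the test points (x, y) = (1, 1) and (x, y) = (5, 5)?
At (1, 1): LHS = 8 ≠ RHS = 2
At (5, 5): LHS = 1000 ≠ RHS = 250

Answer: No, fails at both test points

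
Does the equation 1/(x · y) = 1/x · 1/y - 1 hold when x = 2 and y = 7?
Substituting x = 2, y = 7:

LHS = 1/(2 · 7) = 1/14
RHS = 1/2 · 1/7 - 1 = -13/14

LHS ≠ RHS, so the equation does not hold at this point.

Answer: Fails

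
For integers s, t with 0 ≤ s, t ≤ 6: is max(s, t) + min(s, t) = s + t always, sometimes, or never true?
Always true

The identity holds for every pair in the range. For instance at (s, t) = (4, 4): both sides equal 8.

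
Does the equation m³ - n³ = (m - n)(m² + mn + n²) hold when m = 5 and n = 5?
Substituting m = 5, n = 5:

LHS = 5³ - 5³ = 0
RHS = (5 - 5)(5² + 5·5 + 5²) = 0

LHS = RHS, so the equation holds at this point.

Answer: Holds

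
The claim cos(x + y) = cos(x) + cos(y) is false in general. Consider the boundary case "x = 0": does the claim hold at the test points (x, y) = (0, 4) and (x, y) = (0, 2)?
At (0, 4): LHS = cos(4) ≈ -0.6536 ≠ RHS = cos(4) + 1 ≈ 0.3464
At (0, 2): LHS = cos(2) ≈ -0.4161 ≠ RHS = cos(2) + 1 ≈ 0.5839

Answer: No, fails at both test points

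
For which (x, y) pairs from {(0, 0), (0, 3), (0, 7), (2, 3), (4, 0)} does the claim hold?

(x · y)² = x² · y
(0, 0), (0, 3), (0, 7), (4, 0)

Testing each pair:
(0, 0): LHS = 0, RHS = 0 → holds
(0, 3): LHS = 0, RHS = 0 → holds
(0, 7): LHS = 0, RHS = 0 → holds
(2, 3): LHS = 36, RHS = 12 → fails
(4, 0): LHS = 0, RHS = 0 → holds

4 of 5 pairs satisfy the claim.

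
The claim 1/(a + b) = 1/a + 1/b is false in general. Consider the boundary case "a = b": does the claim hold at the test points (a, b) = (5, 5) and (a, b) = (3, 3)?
No, fails at both test points

At (5, 5): LHS = 1/10 ≠ RHS = 2/5
At (3, 3): LHS = 1/6 ≠ RHS = 2/3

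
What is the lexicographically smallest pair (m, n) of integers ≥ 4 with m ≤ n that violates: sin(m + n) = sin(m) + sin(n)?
(m, n) = (4, 4)

Substituting (4, 4) into the claim:
LHS = sin(4 + 4) = sin(8) ≈ 0.9894
RHS = sin(4) + sin(4) = 2·sin(4) ≈ -1.514

Since LHS ≠ RHS, this pair disproves the claim, and no lexicographically smaller pair (m ≤ n, integers ≥ 4) does.

For instance (6, 10) is also a counterexample (LHS = sin(16) ≈ -0.2879, RHS = sin(10) + sin(6) ≈ -0.8234), but it's lexicographically larger.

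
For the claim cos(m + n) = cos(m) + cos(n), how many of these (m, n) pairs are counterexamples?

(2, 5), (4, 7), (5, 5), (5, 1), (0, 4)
Testing each pair:
(2, 5): LHS = cos(7) ≈ 0.7539, RHS = cos(2) + cos(5) ≈ -0.1325 → counterexample
(4, 7): LHS = cos(11) ≈ 0.004426, RHS = cos(4) + cos(7) ≈ 0.1003 → counterexample
(5, 5): LHS = cos(10) ≈ -0.8391, RHS = 2·cos(5) ≈ 0.5673 → counterexample
(5, 1): LHS = cos(6) ≈ 0.9602, RHS = cos(5) + cos(1) ≈ 0.824 → counterexample
(0, 4): LHS = cos(4) ≈ -0.6536, RHS = cos(4) + 1 ≈ 0.3464 → counterexample

That makes 5 counterexamples.

Answer: 5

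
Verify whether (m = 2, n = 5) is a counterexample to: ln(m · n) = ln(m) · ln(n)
Yes

Substituting m = 2, n = 5:
LHS = ln(2 · 5) = ln(10) ≈ 2.303
RHS = ln(2) · ln(5) ≈ 1.116

Since LHS ≠ RHS, this pair disproves the claim.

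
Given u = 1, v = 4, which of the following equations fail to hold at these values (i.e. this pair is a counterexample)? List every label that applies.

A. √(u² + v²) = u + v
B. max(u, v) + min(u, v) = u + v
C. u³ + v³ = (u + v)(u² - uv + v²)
Evaluating each claim at the given values:
A. LHS = √(17) ≈ 4.123, RHS = 5 → fails here (LHS ≠ RHS)
B. LHS = 5, RHS = 5 → holds here (LHS = RHS)
C. LHS = 65, RHS = 65 → holds here (LHS = RHS)

Answer: A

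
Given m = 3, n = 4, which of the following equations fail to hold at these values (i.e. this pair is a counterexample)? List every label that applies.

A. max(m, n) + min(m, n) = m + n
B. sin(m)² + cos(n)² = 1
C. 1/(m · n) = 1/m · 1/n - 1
B, C

Evaluating each claim at the given values:
A. LHS = 7, RHS = 7 → holds here (LHS = RHS)
B. LHS = sin(3)² + cos(4)² ≈ 0.4472, RHS = 1 → fails here (LHS ≠ RHS)
C. LHS = 1/12, RHS = -11/12 → fails here (LHS ≠ RHS)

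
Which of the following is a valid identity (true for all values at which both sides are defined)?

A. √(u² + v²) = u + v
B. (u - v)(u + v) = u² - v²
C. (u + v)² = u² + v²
A: fails at (2, 2) — LHS = 2·√(2) ≈ 2.828, RHS = 4.
B: holds — e.g. at (6, 7), both sides equal -13.
C: fails at (1, 1) — LHS = 4, RHS = 2.

Answer: B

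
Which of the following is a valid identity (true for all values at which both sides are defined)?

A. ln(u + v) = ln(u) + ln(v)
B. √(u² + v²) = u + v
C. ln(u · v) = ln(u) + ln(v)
A: fails at (1, 2) — LHS = ln(3) ≈ 1.099, RHS = ln(2) ≈ 0.6931.
B: fails at (3, 5) — LHS = √(34) ≈ 5.831, RHS = 8.
C: holds — e.g. at (3, 3), both sides equal ln(9) ≈ 2.197.

Answer: C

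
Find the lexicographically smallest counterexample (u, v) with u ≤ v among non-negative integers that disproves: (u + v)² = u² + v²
(u, v) = (1, 1)

Substituting (1, 1) into the claim:
LHS = (1 + 1)² = 4
RHS = 1² + 1² = 2

Since LHS ≠ RHS, this pair disproves the claim, and no lexicographically smaller pair (u ≤ v, non-negative integers) does.

For instance (4, 4) is also a counterexample (LHS = 64, RHS = 32), but it's lexicographically larger.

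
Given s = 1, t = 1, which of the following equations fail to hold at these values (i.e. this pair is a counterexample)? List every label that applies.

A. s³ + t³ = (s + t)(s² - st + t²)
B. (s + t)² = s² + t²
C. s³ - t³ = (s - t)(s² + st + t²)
B

Evaluating each claim at the given values:
A. LHS = 2, RHS = 2 → holds here (LHS = RHS)
B. LHS = 4, RHS = 2 → fails here (LHS ≠ RHS)
C. LHS = 0, RHS = 0 → holds here (LHS = RHS)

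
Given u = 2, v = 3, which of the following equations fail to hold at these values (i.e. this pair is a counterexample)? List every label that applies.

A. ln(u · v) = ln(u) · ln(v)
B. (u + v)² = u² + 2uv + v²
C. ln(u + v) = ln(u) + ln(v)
A, C

Evaluating each claim at the given values:
A. LHS = ln(6) ≈ 1.792, RHS = ln(2)·ln(3) ≈ 0.7615 → fails here (LHS ≠ RHS)
B. LHS = 25, RHS = 25 → holds here (LHS = RHS)
C. LHS = ln(5) ≈ 1.609, RHS = ln(2) + ln(3) ≈ 1.792 → fails here (LHS ≠ RHS)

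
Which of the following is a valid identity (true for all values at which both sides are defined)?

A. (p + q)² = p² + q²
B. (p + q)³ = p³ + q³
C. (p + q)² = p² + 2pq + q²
C

A: fails at (2, 4) — LHS = 36, RHS = 20.
B: fails at (1, 4) — LHS = 125, RHS = 65.
C: holds — e.g. at (3, 5), both sides equal 64.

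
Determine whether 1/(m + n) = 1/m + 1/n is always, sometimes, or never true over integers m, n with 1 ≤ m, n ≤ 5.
The claim fails for every pair in the range. For instance at (m, n) = (4, 2): LHS = 1/6, RHS = 3/4.

Answer: Never true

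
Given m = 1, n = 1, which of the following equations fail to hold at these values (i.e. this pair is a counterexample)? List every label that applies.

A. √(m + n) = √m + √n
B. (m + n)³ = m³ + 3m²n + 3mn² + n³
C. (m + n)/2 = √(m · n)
Evaluating each claim at the given values:
A. LHS = √(2) ≈ 1.414, RHS = 2 → fails here (LHS ≠ RHS)
B. LHS = 8, RHS = 8 → holds here (LHS = RHS)
C. LHS = 1, RHS = 1 → holds here (LHS = RHS)

Answer: A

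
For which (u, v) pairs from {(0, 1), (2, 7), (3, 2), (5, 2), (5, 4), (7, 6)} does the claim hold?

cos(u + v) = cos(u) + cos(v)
None

Testing each pair:
(0, 1): LHS = cos(1) ≈ 0.5403, RHS = cos(1) + 1 ≈ 1.54 → fails
(2, 7): LHS = cos(9) ≈ -0.9111, RHS = cos(2) + cos(7) ≈ 0.3378 → fails
(3, 2): LHS = cos(5) ≈ 0.2837, RHS = cos(3) + cos(2) ≈ -1.406 → fails
(5, 2): LHS = cos(7) ≈ 0.7539, RHS = cos(2) + cos(5) ≈ -0.1325 → fails
(5, 4): LHS = cos(9) ≈ -0.9111, RHS = cos(4) + cos(5) ≈ -0.37 → fails
(7, 6): LHS = cos(13) ≈ 0.9074, RHS = cos(7) + cos(6) ≈ 1.714 → fails

No pair satisfies the claim.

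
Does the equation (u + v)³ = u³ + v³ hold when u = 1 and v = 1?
Substituting u = 1, v = 1:

LHS = (1 + 1)³ = 8
RHS = 1³ + 1³ = 2

LHS ≠ RHS, so the equation does not hold at this point.

Answer: Fails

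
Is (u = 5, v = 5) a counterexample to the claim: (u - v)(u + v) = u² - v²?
No

Substituting u = 5, v = 5:
LHS = (5 - 5)(5 + 5) = 0
RHS = 5² - 5² = 0

The sides agree, so this pair does not disprove the claim.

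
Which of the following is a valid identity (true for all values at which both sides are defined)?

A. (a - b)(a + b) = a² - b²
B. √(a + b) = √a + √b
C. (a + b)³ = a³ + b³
A

A: holds — e.g. at (1, 3), both sides equal -8.
B: fails at (3, 4) — LHS = √(7) ≈ 2.646, RHS = √(3) + 2 ≈ 3.732.
C: fails at (4, 6) — LHS = 1000, RHS = 280.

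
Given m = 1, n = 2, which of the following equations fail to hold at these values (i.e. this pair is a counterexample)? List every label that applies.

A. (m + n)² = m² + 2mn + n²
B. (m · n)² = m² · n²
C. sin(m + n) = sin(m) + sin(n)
C

Evaluating each claim at the given values:
A. LHS = 9, RHS = 9 → holds here (LHS = RHS)
B. LHS = 4, RHS = 4 → holds here (LHS = RHS)
C. LHS = sin(3) ≈ 0.1411, RHS = sin(1) + sin(2) ≈ 1.751 → fails here (LHS ≠ RHS)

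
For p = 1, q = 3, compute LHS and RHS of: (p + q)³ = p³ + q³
LHS = (1 + 3)³ = 64
RHS = 1³ + 3³ = 28

LHS ≠ RHS, so the equation does not hold here.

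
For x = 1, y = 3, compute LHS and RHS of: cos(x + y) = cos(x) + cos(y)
LHS = cos(1 + 3) = cos(4) ≈ -0.6536
RHS = cos(1) + cos(3) ≈ -0.4497

LHS ≠ RHS (they differ by about 0.204), so the equation does not hold here.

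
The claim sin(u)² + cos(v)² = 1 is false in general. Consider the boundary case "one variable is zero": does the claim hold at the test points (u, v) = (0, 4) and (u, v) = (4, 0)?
No, fails at both test points

At (0, 4): LHS = cos(4)² ≈ 0.4272 ≠ RHS = 1
At (4, 0): LHS = sin(4)² + 1 ≈ 1.573 ≠ RHS = 1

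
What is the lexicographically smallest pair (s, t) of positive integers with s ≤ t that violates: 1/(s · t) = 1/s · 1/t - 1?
(s, t) = (1, 1)

Substituting (1, 1) into the claim:
LHS = 1/(1 · 1) = 1
RHS = 1/1 · 1/1 - 1 = 0

Since LHS ≠ RHS, this pair disproves the claim, and no lexicographically smaller pair (s ≤ t, positive integers) does.

For instance (2, 5) is also a counterexample (LHS = 1/10, RHS = -9/10), but it's lexicographically larger.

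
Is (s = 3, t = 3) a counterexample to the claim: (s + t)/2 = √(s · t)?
Substituting s = 3, t = 3:
LHS = (3 + 3)/2 = 3
RHS = √(3 · 3) = 3

The sides agree, so this pair does not disprove the claim.

Answer: No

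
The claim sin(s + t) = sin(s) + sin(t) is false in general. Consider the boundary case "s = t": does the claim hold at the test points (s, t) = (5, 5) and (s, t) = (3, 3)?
No, fails at both test points

At (5, 5): LHS = sin(10) ≈ -0.544 ≠ RHS = 2·sin(5) ≈ -1.918
At (3, 3): LHS = sin(6) ≈ -0.2794 ≠ RHS = 2·sin(3) ≈ 0.2822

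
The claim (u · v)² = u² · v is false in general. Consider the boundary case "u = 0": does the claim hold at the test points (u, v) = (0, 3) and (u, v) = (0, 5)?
At (0, 3): LHS = 0, RHS = 0 → equal
At (0, 5): LHS = 0, RHS = 0 → equal

So the claim does hold at both of these boundary points, even though it is not an identity.

Answer: Yes, holds at both test points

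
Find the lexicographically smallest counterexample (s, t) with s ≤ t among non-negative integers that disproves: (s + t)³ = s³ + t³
At (0, 3): both sides equal 27, so it holds there.

Substituting (1, 1) into the claim:
LHS = (1 + 1)³ = 8
RHS = 1³ + 1³ = 2

Since LHS ≠ RHS, this pair disproves the claim, and no lexicographically smaller pair (s ≤ t, non-negative integers) does.

For instance (6, 7) is also a counterexample (LHS = 2197, RHS = 559), but it's lexicographically larger.

Answer: (s, t) = (1, 1)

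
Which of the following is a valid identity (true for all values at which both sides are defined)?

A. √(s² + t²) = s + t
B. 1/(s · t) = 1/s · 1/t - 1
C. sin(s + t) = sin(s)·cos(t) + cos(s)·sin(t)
A: fails at (4, 4) — LHS = 4·√(2) ≈ 5.657, RHS = 8.
B: fails at (2, 2) — LHS = 1/4, RHS = -3/4.
C: holds — e.g. at (4, 6), both sides equal sin(10) ≈ -0.544.

Answer: C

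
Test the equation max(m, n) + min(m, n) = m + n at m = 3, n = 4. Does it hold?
Substituting m = 3, n = 4:

LHS = max(3, 4) + min(3, 4) = 7
RHS = 3 + 4 = 7

LHS = RHS, so the equation holds at this point.

Answer: Holds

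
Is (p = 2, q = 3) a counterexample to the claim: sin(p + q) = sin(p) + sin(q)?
Substituting p = 2, q = 3:
LHS = sin(2 + 3) = sin(5) ≈ -0.9589
RHS = sin(2) + sin(3) ≈ 1.05

Since LHS ≠ RHS, this pair disproves the claim.

Answer: Yes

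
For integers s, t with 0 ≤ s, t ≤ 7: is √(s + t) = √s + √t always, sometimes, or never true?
Sometimes true

It holds at (s, t) = (1, 0) (both sides equal 1), but fails at (s, t) = (7, 5) (LHS = 2·√(3) ≈ 3.464, RHS = √(5) + √(7) ≈ 4.882).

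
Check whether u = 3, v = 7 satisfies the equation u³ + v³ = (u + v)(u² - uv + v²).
Substituting u = 3, v = 7:

LHS = 3³ + 7³ = 370
RHS = (3 + 7)(3² - 3·7 + 7²) = 370

LHS = RHS, so the equation holds at this point.

Answer: Holds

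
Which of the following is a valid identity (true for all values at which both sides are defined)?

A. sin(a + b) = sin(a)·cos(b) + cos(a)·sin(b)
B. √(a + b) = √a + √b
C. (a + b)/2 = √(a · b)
A: holds — e.g. at (2, 5), both sides equal sin(7) ≈ 0.657.
B: fails at (4, 4) — LHS = 2·√(2) ≈ 2.828, RHS = 4.
C: fails at (2, 3) — LHS = 5/2, RHS = √(6) ≈ 2.449.

Answer: A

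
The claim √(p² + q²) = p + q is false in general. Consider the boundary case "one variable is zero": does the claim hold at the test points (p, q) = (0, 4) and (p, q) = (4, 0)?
At (0, 4): LHS = 4, RHS = 4 → equal
At (4, 0): LHS = 4, RHS = 4 → equal

So the claim does hold at both of these boundary points, even though it is not an identity.

Answer: Yes, holds at both test points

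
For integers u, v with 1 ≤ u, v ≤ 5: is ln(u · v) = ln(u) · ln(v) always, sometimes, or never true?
It holds at (u, v) = (1, 1) (both sides equal 0), but fails at (u, v) = (4, 4) (LHS = ln(16) ≈ 2.773, RHS = ln(4)² ≈ 1.922).

Answer: Sometimes true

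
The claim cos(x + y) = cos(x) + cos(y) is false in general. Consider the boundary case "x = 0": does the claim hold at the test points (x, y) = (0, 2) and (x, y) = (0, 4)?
At (0, 2): LHS = cos(2) ≈ -0.4161 ≠ RHS = cos(2) + 1 ≈ 0.5839
At (0, 4): LHS = cos(4) ≈ -0.6536 ≠ RHS = cos(4) + 1 ≈ 0.3464

Answer: No, fails at both test points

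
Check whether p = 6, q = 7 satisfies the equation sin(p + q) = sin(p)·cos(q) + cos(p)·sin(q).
Substituting p = 6, q = 7:

LHS = sin(6 + 7) = sin(13) ≈ 0.4202
RHS = sin(6)·cos(7) + cos(6)·sin(7) = sin(6)·cos(7) + sin(7)·cos(6) ≈ 0.4202

LHS = RHS, so the equation holds at this point.

Answer: Holds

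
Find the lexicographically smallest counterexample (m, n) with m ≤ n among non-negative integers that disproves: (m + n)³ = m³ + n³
(m, n) = (1, 1)

At (0, 7): both sides equal 343, so it holds there.

Substituting (1, 1) into the claim:
LHS = (1 + 1)³ = 8
RHS = 1³ + 1³ = 2

Since LHS ≠ RHS, this pair disproves the claim, and no lexicographically smaller pair (m ≤ n, non-negative integers) does.

For instance (3, 5) is also a counterexample (LHS = 512, RHS = 152), but it's lexicographically larger.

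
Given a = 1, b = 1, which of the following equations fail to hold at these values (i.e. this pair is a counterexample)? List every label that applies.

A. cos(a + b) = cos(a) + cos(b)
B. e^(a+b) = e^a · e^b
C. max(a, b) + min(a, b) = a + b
Evaluating each claim at the given values:
A. LHS = cos(2) ≈ -0.4161, RHS = 2·cos(1) ≈ 1.081 → fails here (LHS ≠ RHS)
B. LHS = e^2 ≈ 7.389, RHS = e^2 ≈ 7.389 → holds here (LHS = RHS)
C. LHS = 2, RHS = 2 → holds here (LHS = RHS)

Answer: A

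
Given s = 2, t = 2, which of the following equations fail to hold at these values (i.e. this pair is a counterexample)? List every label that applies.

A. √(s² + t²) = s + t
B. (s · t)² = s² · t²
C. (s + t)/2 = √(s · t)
A

Evaluating each claim at the given values:
A. LHS = 2·√(2) ≈ 2.828, RHS = 4 → fails here (LHS ≠ RHS)
B. LHS = 16, RHS = 16 → holds here (LHS = RHS)
C. LHS = 2, RHS = 2 → holds here (LHS = RHS)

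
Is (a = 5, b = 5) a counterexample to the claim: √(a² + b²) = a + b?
Substituting a = 5, b = 5:
LHS = √(5² + 5²) = 5·√(2) ≈ 7.071
RHS = 5 + 5 = 10

Since LHS ≠ RHS, this pair disproves the claim.

Answer: Yes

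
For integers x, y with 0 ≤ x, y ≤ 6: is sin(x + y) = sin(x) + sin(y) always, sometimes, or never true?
Sometimes true

It holds at (x, y) = (0, 3) (both sides equal sin(3) ≈ 0.1411), but fails at (x, y) = (6, 3) (LHS = sin(9) ≈ 0.4121, RHS = sin(6) + sin(3) ≈ -0.1383).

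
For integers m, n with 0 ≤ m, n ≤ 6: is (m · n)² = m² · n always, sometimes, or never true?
It holds at (m, n) = (5, 0) (both sides equal 0), but fails at (m, n) = (3, 6) (LHS = 324, RHS = 54).

Answer: Sometimes true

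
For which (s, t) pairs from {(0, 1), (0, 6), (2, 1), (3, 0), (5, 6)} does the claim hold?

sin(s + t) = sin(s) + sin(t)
Testing each pair:
(0, 1): LHS = sin(1) ≈ 0.8415, RHS = sin(1) ≈ 0.8415 → holds
(0, 6): LHS = sin(6) ≈ -0.2794, RHS = sin(6) ≈ -0.2794 → holds
(2, 1): LHS = sin(3) ≈ 0.1411, RHS = sin(1) + sin(2) ≈ 1.751 → fails
(3, 0): LHS = sin(3) ≈ 0.1411, RHS = sin(3) ≈ 0.1411 → holds
(5, 6): LHS = sin(11) ≈ -1, RHS = sin(5) + sin(6) ≈ -1.238 → fails

3 of 5 pairs satisfy the claim.

Answer: (0, 1), (0, 6), (3, 0)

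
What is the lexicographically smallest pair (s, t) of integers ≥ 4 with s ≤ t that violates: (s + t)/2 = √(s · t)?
At (4, 4): both sides equal 4, so it holds there.

Substituting (4, 5) into the claim:
LHS = (4 + 5)/2 = 9/2
RHS = √(4 · 5) = 2·√(5) ≈ 4.472

Since LHS ≠ RHS, this pair disproves the claim, and no lexicographically smaller pair (s ≤ t, integers ≥ 4) does.

For instance (7, 11) is also a counterexample (LHS = 9, RHS = √(77) ≈ 8.775), but it's lexicographically larger.

Answer: (s, t) = (4, 5)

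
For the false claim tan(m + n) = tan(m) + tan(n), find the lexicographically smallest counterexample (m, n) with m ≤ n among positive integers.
Substituting (1, 1) into the claim:
LHS = tan(1 + 1) = tan(2) ≈ -2.185
RHS = tan(1) + tan(1) = 2·tan(1) ≈ 3.115

Since LHS ≠ RHS, this pair disproves the claim, and no lexicographically smaller pair (m ≤ n, positive integers) does.

For instance (4, 7) is also a counterexample (LHS = tan(11) ≈ -226, RHS = tan(7) + tan(4) ≈ 2.029), but it's lexicographically larger.

Answer: (m, n) = (1, 1)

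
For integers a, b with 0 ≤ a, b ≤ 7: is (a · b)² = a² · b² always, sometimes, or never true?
Always true

The identity holds for every pair in the range. For instance at (a, b) = (7, 3): both sides equal 441.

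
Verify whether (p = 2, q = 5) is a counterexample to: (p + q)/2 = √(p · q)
Yes

Substituting p = 2, q = 5:
LHS = (2 + 5)/2 = 7/2
RHS = √(2 · 5) = √(10) ≈ 3.162

Since LHS ≠ RHS, this pair disproves the claim.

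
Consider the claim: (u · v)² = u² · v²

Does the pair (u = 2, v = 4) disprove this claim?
Substituting u = 2, v = 4:
LHS = (2 · 4)² = 64
RHS = 2² · 4² = 64

The sides agree, so this pair does not disprove the claim.

Answer: No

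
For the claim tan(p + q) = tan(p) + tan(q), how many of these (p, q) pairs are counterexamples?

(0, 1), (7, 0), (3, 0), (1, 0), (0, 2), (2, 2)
1

Testing each pair:
(0, 1): LHS = tan(1) ≈ 1.557, RHS = tan(1) ≈ 1.557 → satisfies claim
(7, 0): LHS = tan(7) ≈ 0.8714, RHS = tan(7) ≈ 0.8714 → satisfies claim
(3, 0): LHS = tan(3) ≈ -0.1425, RHS = tan(3) ≈ -0.1425 → satisfies claim
(1, 0): LHS = tan(1) ≈ 1.557, RHS = tan(1) ≈ 1.557 → satisfies claim
(0, 2): LHS = tan(2) ≈ -2.185, RHS = tan(2) ≈ -2.185 → satisfies claim
(2, 2): LHS = tan(4) ≈ 1.158, RHS = 2·tan(2) ≈ -4.37 → counterexample

That makes 1 counterexample.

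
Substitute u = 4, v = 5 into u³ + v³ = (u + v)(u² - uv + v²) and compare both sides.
LHS = 4³ + 5³ = 189
RHS = (4 + 5)(4² - 4·5 + 5²) = 189

LHS = RHS: the two sides agree.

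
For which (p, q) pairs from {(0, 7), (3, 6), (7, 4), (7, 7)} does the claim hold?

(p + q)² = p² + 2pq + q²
Testing each pair:
(0, 7): LHS = 49, RHS = 49 → holds
(3, 6): LHS = 81, RHS = 81 → holds
(7, 4): LHS = 121, RHS = 121 → holds
(7, 7): LHS = 196, RHS = 196 → holds

Every pair satisfies the claim.

Answer: All pairs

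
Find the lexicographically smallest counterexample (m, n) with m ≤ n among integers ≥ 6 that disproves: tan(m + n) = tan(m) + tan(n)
Substituting (6, 6) into the claim:
LHS = tan(6 + 6) = tan(12) ≈ -0.6359
RHS = tan(6) + tan(6) = 2·tan(6) ≈ -0.582

Since LHS ≠ RHS, this pair disproves the claim, and no lexicographically smaller pair (m ≤ n, integers ≥ 6) does.

For instance (11, 13) is also a counterexample (LHS = tan(24) ≈ -2.135, RHS = tan(11) + tan(13) ≈ -225.5), but it's lexicographically larger.

Answer: (m, n) = (6, 6)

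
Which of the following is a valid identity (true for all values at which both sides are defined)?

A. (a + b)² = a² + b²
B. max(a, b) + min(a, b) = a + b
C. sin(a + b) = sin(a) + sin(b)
B

A: fails at (2, 5) — LHS = 49, RHS = 29.
B: holds — e.g. at (2, 3), both sides equal 5.
C: fails at (1, 2) — LHS = sin(3) ≈ 0.1411, RHS = sin(1) + sin(2) ≈ 1.751.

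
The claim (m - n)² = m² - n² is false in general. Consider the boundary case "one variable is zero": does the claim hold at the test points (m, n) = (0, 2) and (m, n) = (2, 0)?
At (0, 2): LHS = 4 ≠ RHS = -4
At (2, 0): LHS = 4, RHS = 4 → equal

Answer: Only at (2, 0)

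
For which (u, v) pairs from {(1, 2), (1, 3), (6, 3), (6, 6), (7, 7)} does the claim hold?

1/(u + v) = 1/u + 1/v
None

Testing each pair:
(1, 2): LHS = 1/3, RHS = 3/2 → fails
(1, 3): LHS = 1/4, RHS = 4/3 → fails
(6, 3): LHS = 1/9, RHS = 1/2 → fails
(6, 6): LHS = 1/12, RHS = 1/3 → fails
(7, 7): LHS = 1/14, RHS = 2/7 → fails

No pair satisfies the claim.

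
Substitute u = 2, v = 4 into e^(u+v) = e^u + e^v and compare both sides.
LHS = e^(2+4) = e^6 ≈ 403.4
RHS = e^2 + e^4 ≈ 61.99

LHS ≠ RHS (they differ by about 341.4), so the equation does not hold here.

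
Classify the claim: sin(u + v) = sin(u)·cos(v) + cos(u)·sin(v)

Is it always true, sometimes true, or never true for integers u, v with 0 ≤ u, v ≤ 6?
Always true

The identity holds for every pair in the range. For instance at (u, v) = (6, 2): both sides equal sin(8) ≈ 0.9894.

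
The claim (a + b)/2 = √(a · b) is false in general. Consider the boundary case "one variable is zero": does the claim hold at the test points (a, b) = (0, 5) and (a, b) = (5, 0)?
At (0, 5): LHS = 5/2 ≠ RHS = 0
At (5, 0): LHS = 5/2 ≠ RHS = 0

Answer: No, fails at both test points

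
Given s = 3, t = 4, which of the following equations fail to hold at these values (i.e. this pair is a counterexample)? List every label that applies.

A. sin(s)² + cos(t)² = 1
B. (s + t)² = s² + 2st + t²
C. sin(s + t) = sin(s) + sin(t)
A, C

Evaluating each claim at the given values:
A. LHS = sin(3)² + cos(4)² ≈ 0.4472, RHS = 1 → fails here (LHS ≠ RHS)
B. LHS = 49, RHS = 49 → holds here (LHS = RHS)
C. LHS = sin(7) ≈ 0.657, RHS = sin(4) + sin(3) ≈ -0.6157 → fails here (LHS ≠ RHS)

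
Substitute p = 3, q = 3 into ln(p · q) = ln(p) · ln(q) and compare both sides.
LHS = ln(3 · 3) = ln(9) ≈ 2.197
RHS = ln(3) · ln(3) = ln(3)² ≈ 1.207

LHS ≠ RHS (they differ by about 0.9903), so the equation does not hold here.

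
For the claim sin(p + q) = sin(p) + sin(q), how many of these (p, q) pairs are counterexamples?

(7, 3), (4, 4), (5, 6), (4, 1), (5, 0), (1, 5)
Testing each pair:
(7, 3): LHS = sin(10) ≈ -0.544, RHS = sin(3) + sin(7) ≈ 0.7981 → counterexample
(4, 4): LHS = sin(8) ≈ 0.9894, RHS = 2·sin(4) ≈ -1.514 → counterexample
(5, 6): LHS = sin(11) ≈ -1, RHS = sin(5) + sin(6) ≈ -1.238 → counterexample
(4, 1): LHS = sin(5) ≈ -0.9589, RHS = sin(4) + sin(1) ≈ 0.08467 → counterexample
(5, 0): LHS = sin(5) ≈ -0.9589, RHS = sin(5) ≈ -0.9589 → satisfies claim
(1, 5): LHS = sin(6) ≈ -0.2794, RHS = sin(5) + sin(1) ≈ -0.1175 → counterexample

That makes 5 counterexamples.

Answer: 5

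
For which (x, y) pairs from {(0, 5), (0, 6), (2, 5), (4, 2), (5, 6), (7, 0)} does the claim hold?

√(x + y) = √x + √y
Testing each pair:
(0, 5): LHS = √(5) ≈ 2.236, RHS = √(5) ≈ 2.236 → holds
(0, 6): LHS = √(6) ≈ 2.449, RHS = √(6) ≈ 2.449 → holds
(2, 5): LHS = √(7) ≈ 2.646, RHS = √(2) + √(5) ≈ 3.65 → fails
(4, 2): LHS = √(6) ≈ 2.449, RHS = √(2) + 2 ≈ 3.414 → fails
(5, 6): LHS = √(11) ≈ 3.317, RHS = √(5) + √(6) ≈ 4.686 → fails
(7, 0): LHS = √(7) ≈ 2.646, RHS = √(7) ≈ 2.646 → holds

3 of 6 pairs satisfy the claim.

Answer: (0, 5), (0, 6), (7, 0)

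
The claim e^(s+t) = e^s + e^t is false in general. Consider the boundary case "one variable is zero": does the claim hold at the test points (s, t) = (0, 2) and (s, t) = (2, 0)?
At (0, 2): LHS = e^2 ≈ 7.389 ≠ RHS = 1 + e^2 ≈ 8.389
At (2, 0): LHS = e^2 ≈ 7.389 ≠ RHS = 1 + e^2 ≈ 8.389

Answer: No, fails at both test points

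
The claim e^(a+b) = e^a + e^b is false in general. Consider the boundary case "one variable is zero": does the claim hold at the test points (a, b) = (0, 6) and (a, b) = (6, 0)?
At (0, 6): LHS = e^6 ≈ 403.4 ≠ RHS = 1 + e^6 ≈ 404.4
At (6, 0): LHS = e^6 ≈ 403.4 ≠ RHS = 1 + e^6 ≈ 404.4

Answer: No, fails at both test points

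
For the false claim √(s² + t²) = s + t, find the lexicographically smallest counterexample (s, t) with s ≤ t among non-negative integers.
(s, t) = (1, 1)

Substituting (1, 1) into the claim:
LHS = √(1² + 1²) = √(2) ≈ 1.414
RHS = 1 + 1 = 2

Since LHS ≠ RHS, this pair disproves the claim, and no lexicographically smaller pair (s ≤ t, non-negative integers) does.

For instance (2, 2) is also a counterexample (LHS = 2·√(2) ≈ 2.828, RHS = 4), but it's lexicographically larger.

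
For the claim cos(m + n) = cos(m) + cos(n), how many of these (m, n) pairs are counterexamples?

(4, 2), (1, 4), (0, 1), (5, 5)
Testing each pair:
(4, 2): LHS = cos(6) ≈ 0.9602, RHS = cos(4) + cos(2) ≈ -1.07 → counterexample
(1, 4): LHS = cos(5) ≈ 0.2837, RHS = cos(4) + cos(1) ≈ -0.1133 → counterexample
(0, 1): LHS = cos(1) ≈ 0.5403, RHS = cos(1) + 1 ≈ 1.54 → counterexample
(5, 5): LHS = cos(10) ≈ -0.8391, RHS = 2·cos(5) ≈ 0.5673 → counterexample

That makes 4 counterexamples.

Answer: 4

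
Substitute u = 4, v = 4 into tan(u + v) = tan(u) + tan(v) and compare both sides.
LHS = tan(4 + 4) = tan(8) ≈ -6.8
RHS = tan(4) + tan(4) = 2·tan(4) ≈ 2.316

LHS ≠ RHS (they differ by about 9.115), so the equation does not hold here.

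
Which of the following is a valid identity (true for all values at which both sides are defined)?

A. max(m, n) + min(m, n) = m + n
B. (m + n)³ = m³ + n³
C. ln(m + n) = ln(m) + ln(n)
A

A: holds — e.g. at (1, 4), both sides equal 5.
B: fails at (3, 3) — LHS = 216, RHS = 54.
C: fails at (1, 5) — LHS = ln(6) ≈ 1.792, RHS = ln(5) ≈ 1.609.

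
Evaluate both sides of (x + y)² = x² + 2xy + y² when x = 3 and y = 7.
LHS = (3 + 7)² = 100
RHS = 3² + 2·3·7 + 7² = 100

LHS = RHS: the two sides agree.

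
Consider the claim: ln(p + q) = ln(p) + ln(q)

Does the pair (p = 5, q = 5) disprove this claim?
Substituting p = 5, q = 5:
LHS = ln(5 + 5) = ln(10) ≈ 2.303
RHS = ln(5) + ln(5) = 2·ln(5) ≈ 3.219

Since LHS ≠ RHS, this pair disproves the claim.

Answer: Yes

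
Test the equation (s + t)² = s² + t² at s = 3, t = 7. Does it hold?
Fails

Substituting s = 3, t = 7:

LHS = (3 + 7)² = 100
RHS = 3² + 7² = 58

LHS ≠ RHS, so the equation does not hold at this point.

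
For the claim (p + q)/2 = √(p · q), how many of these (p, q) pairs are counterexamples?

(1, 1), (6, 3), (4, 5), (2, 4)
3

Testing each pair:
(1, 1): LHS = 1, RHS = 1 → satisfies claim
(6, 3): LHS = 9/2, RHS = 3·√(2) ≈ 4.243 → counterexample
(4, 5): LHS = 9/2, RHS = 2·√(5) ≈ 4.472 → counterexample
(2, 4): LHS = 3, RHS = 2·√(2) ≈ 2.828 → counterexample

That makes 3 counterexamples.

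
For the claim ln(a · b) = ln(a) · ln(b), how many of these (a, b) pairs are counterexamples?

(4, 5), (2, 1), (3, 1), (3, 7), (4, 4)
Testing each pair:
(4, 5): LHS = ln(20) ≈ 2.996, RHS = ln(4)·ln(5) ≈ 2.231 → counterexample
(2, 1): LHS = ln(2) ≈ 0.6931, RHS = 0 → counterexample
(3, 1): LHS = ln(3) ≈ 1.099, RHS = 0 → counterexample
(3, 7): LHS = ln(21) ≈ 3.045, RHS = ln(3)·ln(7) ≈ 2.138 → counterexample
(4, 4): LHS = ln(16) ≈ 2.773, RHS = ln(4)² ≈ 1.922 → counterexample

That makes 5 counterexamples.

Answer: 5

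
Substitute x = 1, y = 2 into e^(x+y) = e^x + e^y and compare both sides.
LHS = e^(1+2) = e^3 ≈ 20.09
RHS = e^1 + e^2 = e + e^2 ≈ 10.11

LHS ≠ RHS (they differ by about 9.978), so the equation does not hold here.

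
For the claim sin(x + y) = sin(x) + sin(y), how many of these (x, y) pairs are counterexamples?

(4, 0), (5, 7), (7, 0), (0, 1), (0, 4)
1

Testing each pair:
(4, 0): LHS = sin(4) ≈ -0.7568, RHS = sin(4) ≈ -0.7568 → satisfies claim
(5, 7): LHS = sin(12) ≈ -0.5366, RHS = sin(5) + sin(7) ≈ -0.3019 → counterexample
(7, 0): LHS = sin(7) ≈ 0.657, RHS = sin(7) ≈ 0.657 → satisfies claim
(0, 1): LHS = sin(1) ≈ 0.8415, RHS = sin(1) ≈ 0.8415 → satisfies claim
(0, 4): LHS = sin(4) ≈ -0.7568, RHS = sin(4) ≈ -0.7568 → satisfies claim

That makes 1 counterexample.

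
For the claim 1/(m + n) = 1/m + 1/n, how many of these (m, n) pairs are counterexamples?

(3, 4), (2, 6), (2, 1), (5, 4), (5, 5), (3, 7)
Testing each pair:
(3, 4): LHS = 1/7, RHS = 7/12 → counterexample
(2, 6): LHS = 1/8, RHS = 2/3 → counterexample
(2, 1): LHS = 1/3, RHS = 3/2 → counterexample
(5, 4): LHS = 1/9, RHS = 9/20 → counterexample
(5, 5): LHS = 1/10, RHS = 2/5 → counterexample
(3, 7): LHS = 1/10, RHS = 10/21 → counterexample

That makes 6 counterexamples.

Answer: 6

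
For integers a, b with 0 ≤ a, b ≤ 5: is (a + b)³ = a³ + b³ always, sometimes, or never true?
Sometimes true

It holds at (a, b) = (5, 0) (both sides equal 125), but fails at (a, b) = (5, 3) (LHS = 512, RHS = 152).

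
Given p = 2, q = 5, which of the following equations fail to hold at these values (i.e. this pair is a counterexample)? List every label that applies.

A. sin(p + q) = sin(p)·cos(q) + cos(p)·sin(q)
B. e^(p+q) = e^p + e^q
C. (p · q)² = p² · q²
Evaluating each claim at the given values:
A. LHS = sin(7) ≈ 0.657, RHS = sin(2)·cos(5) + sin(5)·cos(2) ≈ 0.657 → holds here (LHS = RHS)
B. LHS = e^7 ≈ 1097, RHS = e^2 + e^5 ≈ 155.8 → fails here (LHS ≠ RHS)
C. LHS = 100, RHS = 100 → holds here (LHS = RHS)

Answer: B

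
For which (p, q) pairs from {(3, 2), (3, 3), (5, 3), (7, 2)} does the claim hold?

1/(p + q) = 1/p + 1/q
None

Testing each pair:
(3, 2): LHS = 1/5, RHS = 5/6 → fails
(3, 3): LHS = 1/6, RHS = 2/3 → fails
(5, 3): LHS = 1/8, RHS = 8/15 → fails
(7, 2): LHS = 1/9, RHS = 9/14 → fails

No pair satisfies the claim.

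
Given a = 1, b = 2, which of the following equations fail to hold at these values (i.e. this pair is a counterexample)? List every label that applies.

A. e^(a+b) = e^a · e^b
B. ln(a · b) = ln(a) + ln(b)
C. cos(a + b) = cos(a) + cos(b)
C

Evaluating each claim at the given values:
A. LHS = e^3 ≈ 20.09, RHS = e^3 ≈ 20.09 → holds here (LHS = RHS)
B. LHS = ln(2) ≈ 0.6931, RHS = ln(2) ≈ 0.6931 → holds here (LHS = RHS)
C. LHS = cos(3) ≈ -0.99, RHS = cos(2) + cos(1) ≈ 0.1242 → fails here (LHS ≠ RHS)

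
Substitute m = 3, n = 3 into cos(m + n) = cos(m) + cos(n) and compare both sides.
LHS = cos(3 + 3) = cos(6) ≈ 0.9602
RHS = cos(3) + cos(3) = 2·cos(3) ≈ -1.98

LHS ≠ RHS (they differ by about 2.94), so the equation does not hold here.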